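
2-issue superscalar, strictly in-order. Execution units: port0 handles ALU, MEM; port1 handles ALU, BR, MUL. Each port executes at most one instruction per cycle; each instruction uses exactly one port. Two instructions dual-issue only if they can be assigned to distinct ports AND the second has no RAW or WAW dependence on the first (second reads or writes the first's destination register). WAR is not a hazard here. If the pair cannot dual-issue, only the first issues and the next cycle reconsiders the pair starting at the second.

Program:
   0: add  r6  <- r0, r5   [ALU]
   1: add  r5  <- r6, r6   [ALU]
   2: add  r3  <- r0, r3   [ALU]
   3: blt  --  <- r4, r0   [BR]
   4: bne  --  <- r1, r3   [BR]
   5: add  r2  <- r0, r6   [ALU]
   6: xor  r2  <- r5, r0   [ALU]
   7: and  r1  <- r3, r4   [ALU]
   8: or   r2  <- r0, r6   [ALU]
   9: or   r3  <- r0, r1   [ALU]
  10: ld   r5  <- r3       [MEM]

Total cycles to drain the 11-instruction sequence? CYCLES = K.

CYCLES = 7

0. add.ALU @i0  | RAW r6
1. add.ALU;add.ALU @i1+i2  | pair
2. blt.BR @i3  | no-port BR/BR
3. bne.BR;add.ALU @i4+i5  | pair
4. xor.ALU;and.ALU @i6+i7  | pair
5. or.ALU;or.ALU @i8+i9  | pair
6. ld.MEM @i10  | tail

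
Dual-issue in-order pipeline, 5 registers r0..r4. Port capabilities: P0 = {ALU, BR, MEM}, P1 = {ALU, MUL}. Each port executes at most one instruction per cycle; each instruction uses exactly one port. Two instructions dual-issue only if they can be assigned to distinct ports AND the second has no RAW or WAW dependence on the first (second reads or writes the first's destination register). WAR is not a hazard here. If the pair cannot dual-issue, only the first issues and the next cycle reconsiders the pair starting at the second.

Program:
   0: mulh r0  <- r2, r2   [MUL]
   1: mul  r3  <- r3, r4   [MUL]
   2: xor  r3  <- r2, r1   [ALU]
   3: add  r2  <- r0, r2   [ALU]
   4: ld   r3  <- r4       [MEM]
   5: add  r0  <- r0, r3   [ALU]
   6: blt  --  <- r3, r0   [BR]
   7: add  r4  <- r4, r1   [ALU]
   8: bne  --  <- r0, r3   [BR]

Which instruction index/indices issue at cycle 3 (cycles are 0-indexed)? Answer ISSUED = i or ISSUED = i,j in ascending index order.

t=0 i0:mulh ; no-port MUL/MUL
t=1 i1:mul ; WAW r3
t=2 i2&i3:xor;add ; pair
t=3 i4:ld ; RAW r3
t=4 i5:add ; RAW r0
t=5 i6&i7:blt;add ; pair
t=6 i8:bne ; tail

ISSUED = 4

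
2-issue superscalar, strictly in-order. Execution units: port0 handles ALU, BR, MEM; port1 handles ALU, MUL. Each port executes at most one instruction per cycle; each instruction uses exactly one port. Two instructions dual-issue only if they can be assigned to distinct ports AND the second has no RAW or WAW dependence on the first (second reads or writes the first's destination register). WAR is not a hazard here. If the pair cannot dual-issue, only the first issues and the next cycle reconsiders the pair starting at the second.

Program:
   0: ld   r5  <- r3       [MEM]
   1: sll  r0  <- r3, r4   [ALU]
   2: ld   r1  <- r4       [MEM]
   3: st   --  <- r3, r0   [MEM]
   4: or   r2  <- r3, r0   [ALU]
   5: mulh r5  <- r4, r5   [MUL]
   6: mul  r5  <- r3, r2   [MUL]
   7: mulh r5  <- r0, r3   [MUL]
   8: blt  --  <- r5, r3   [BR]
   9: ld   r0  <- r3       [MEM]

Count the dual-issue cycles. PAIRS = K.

PAIRS = 2

c0: i0/i1 ld;sll  dual
c1: i2 ld  no-port MEM/MEM
c2: i3/i4 st;or  dual
c3: i5 mulh  no-port MUL/MUL
c4: i6 mul  no-port MUL/MUL
c5: i7 mulh  RAW r5
c6: i8 blt  no-port BR/MEM
c7: i9 ld  tail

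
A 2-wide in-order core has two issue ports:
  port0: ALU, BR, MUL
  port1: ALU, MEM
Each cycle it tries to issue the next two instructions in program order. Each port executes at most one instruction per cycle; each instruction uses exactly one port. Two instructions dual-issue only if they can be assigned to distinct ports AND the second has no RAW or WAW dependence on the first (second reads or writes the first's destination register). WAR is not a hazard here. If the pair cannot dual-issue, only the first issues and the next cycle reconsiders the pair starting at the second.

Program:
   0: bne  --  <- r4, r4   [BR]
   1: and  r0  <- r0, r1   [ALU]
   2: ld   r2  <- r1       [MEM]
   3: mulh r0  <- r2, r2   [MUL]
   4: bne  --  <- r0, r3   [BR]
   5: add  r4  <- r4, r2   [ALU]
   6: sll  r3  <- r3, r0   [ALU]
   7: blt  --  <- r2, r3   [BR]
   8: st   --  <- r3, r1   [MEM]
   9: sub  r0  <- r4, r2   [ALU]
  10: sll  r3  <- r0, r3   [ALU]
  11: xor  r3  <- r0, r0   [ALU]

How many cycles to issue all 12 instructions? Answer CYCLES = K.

CYCLES = 9

t=0 i0&i1:bne+and ; pair
t=1 i2:ld ; RAW r2
t=2 i3:mulh ; no-port MUL/BR
t=3 i4&i5:bne+add ; pair
t=4 i6:sll ; RAW r3
t=5 i7&i8:blt+st ; pair
t=6 i9:sub ; RAW r0
t=7 i10:sll ; WAW r3
t=8 i11:xor ; tail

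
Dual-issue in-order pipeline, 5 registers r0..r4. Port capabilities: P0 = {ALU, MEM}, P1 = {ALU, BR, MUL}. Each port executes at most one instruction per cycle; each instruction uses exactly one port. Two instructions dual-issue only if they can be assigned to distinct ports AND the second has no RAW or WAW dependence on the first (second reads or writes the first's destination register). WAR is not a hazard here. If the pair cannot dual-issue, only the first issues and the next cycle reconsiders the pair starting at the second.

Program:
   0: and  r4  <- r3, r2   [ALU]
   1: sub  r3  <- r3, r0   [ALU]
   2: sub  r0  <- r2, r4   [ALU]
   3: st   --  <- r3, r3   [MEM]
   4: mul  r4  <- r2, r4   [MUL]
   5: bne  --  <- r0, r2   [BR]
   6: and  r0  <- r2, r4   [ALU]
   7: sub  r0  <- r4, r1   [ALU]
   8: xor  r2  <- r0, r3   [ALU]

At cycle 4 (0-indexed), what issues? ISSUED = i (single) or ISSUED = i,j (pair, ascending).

ISSUED = 7

0. and.ALU;sub.ALU @i0/i1  | pair
1. sub.ALU;st.MEM @i2/i3  | pair
2. mul.MUL @i4  | no-port MUL/BR
3. bne.BR;and.ALU @i5/i6  | pair
4. sub.ALU @i7  | RAW r0
5. xor.ALU @i8  | tail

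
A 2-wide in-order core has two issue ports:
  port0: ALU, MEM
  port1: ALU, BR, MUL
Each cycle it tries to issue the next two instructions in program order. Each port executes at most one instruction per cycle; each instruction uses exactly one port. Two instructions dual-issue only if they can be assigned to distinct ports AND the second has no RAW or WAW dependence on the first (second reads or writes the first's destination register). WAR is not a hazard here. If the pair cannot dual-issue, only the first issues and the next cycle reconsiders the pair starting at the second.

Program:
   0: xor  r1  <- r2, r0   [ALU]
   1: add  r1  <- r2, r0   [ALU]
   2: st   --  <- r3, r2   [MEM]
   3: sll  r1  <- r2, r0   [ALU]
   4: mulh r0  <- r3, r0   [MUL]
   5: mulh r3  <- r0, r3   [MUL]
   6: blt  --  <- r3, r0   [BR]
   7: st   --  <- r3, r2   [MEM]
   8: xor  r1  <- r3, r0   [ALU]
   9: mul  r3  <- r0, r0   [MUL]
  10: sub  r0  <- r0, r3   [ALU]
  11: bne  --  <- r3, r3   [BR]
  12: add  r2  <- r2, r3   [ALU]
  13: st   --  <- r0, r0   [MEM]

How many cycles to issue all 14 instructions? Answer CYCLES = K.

0. xor @i0  | WAW r1
1. add+st @i1+i2  | 2-wide
2. sll+mulh @i3+i4  | 2-wide
3. mulh @i5  | no-port MUL/BR
4. blt+st @i6+i7  | 2-wide
5. xor+mul @i8+i9  | 2-wide
6. sub+bne @i10+i11  | 2-wide
7. add+st @i12+i13  | 2-wide

CYCLES = 8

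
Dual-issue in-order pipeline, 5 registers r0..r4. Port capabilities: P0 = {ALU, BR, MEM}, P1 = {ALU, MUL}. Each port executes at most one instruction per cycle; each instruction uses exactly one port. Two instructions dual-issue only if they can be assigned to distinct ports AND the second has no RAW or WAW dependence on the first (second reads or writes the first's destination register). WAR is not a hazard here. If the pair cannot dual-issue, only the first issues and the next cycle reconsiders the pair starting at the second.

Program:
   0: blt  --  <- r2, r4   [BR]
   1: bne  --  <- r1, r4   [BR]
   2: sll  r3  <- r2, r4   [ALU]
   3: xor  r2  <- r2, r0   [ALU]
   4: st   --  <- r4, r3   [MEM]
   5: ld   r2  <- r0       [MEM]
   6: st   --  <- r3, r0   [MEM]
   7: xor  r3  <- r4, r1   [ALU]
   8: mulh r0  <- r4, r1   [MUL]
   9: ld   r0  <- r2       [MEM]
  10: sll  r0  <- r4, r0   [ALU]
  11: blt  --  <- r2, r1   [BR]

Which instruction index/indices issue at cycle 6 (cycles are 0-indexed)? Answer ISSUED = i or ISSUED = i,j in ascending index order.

0. blt @i0  | no-port BR/BR
1. bne+sll @i1&i2  | dual
2. xor+st @i3&i4  | dual
3. ld @i5  | no-port MEM/MEM
4. st+xor @i6&i7  | dual
5. mulh @i8  | WAW r0
6. ld @i9  | RAW+WAW r0
7. sll+blt @i10&i11  | dual

ISSUED = 9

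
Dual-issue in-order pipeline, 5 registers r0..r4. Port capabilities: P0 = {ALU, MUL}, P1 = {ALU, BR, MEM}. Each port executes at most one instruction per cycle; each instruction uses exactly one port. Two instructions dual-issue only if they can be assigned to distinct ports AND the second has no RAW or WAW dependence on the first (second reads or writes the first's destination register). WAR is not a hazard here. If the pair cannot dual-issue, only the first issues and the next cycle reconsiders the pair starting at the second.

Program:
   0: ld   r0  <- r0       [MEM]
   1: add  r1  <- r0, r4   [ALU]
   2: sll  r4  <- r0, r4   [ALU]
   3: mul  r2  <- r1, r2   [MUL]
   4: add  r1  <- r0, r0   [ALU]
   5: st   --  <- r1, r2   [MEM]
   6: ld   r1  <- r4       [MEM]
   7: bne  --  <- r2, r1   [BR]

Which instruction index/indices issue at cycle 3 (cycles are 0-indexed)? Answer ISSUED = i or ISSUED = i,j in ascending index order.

ISSUED = 5

[0] i0  ld.MEM  -- RAW r0
[1] i1&i2  add.ALU+sll.ALU  -- 2-wide
[2] i3&i4  mul.MUL+add.ALU  -- 2-wide
[3] i5  st.MEM  -- no-port MEM/MEM
[4] i6  ld.MEM  -- no-port MEM/BR
[5] i7  bne.BR  -- tail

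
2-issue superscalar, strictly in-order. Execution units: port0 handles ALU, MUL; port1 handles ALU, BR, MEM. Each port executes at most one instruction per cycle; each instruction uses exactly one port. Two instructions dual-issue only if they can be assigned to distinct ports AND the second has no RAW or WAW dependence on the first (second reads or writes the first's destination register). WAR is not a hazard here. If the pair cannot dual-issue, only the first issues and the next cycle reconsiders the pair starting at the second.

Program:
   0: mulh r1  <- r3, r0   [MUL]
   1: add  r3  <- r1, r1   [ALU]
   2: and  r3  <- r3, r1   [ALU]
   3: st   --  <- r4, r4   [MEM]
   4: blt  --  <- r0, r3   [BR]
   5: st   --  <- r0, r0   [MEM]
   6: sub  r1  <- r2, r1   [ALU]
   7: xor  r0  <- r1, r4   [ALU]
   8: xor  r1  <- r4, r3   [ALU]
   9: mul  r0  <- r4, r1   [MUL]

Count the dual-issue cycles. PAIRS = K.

PAIRS = 3

c0: i0 mulh.MUL  RAW r1
c1: i1 add.ALU  RAW+WAW r3
c2: i2,i3 and.ALU st.MEM  pair
c3: i4 blt.BR  no-port BR/MEM
c4: i5,i6 st.MEM sub.ALU  pair
c5: i7,i8 xor.ALU xor.ALU  pair
c6: i9 mul.MUL  tail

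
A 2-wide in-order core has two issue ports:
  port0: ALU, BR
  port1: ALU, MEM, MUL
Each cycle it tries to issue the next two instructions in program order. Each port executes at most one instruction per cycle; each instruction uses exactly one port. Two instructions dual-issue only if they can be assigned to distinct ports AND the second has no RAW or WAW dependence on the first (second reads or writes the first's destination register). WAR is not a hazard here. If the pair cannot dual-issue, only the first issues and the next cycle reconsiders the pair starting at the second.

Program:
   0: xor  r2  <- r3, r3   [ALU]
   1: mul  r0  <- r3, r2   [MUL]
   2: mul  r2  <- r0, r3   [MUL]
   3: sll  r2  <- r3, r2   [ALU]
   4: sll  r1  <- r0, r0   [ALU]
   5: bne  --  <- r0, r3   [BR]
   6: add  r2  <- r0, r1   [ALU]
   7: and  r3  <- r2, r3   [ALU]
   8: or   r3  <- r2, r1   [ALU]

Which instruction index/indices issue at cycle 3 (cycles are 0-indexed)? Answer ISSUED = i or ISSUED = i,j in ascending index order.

  cy0 -> i0 (xor) RAW r2
  cy1 -> i1 (mul) no-port MUL/MUL
  cy2 -> i2 (mul) RAW+WAW r2
  cy3 -> i3/i4 (sll+sll) dual
  cy4 -> i5/i6 (bne+add) dual
  cy5 -> i7 (and) WAW r3
  cy6 -> i8 (or) tail

ISSUED = 3,4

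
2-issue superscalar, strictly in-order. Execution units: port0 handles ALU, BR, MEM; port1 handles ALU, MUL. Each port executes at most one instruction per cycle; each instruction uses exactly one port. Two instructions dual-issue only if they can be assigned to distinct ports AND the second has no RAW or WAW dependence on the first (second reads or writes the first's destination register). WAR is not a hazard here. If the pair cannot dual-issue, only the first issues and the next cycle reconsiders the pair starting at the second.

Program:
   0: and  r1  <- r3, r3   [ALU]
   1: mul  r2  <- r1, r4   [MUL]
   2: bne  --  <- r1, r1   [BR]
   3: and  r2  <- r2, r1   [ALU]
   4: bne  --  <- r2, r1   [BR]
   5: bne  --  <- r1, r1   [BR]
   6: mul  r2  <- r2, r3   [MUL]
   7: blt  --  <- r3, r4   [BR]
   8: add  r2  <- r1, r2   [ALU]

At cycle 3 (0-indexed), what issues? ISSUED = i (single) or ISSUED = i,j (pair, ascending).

ISSUED = 4

#0 head=0: and i0 RAW r1
#1 head=1: mul/bne i1+i2 pair
#2 head=3: and i3 RAW r2
#3 head=4: bne i4 no-port BR/BR
#4 head=5: bne/mul i5+i6 pair
#5 head=7: blt/add i7+i8 pair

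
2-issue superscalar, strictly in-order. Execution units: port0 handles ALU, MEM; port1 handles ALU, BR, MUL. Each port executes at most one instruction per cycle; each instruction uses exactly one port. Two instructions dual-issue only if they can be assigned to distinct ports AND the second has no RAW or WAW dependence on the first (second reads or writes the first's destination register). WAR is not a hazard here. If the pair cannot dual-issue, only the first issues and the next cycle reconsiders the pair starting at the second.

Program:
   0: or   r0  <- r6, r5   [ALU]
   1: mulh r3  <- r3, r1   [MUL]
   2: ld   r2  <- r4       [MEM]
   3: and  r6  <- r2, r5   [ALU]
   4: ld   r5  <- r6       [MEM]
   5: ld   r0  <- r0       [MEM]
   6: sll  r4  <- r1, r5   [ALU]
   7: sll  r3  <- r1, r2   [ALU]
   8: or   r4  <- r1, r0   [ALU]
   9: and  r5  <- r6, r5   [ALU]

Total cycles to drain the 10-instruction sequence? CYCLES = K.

CYCLES = 7

  cy0 -> i0+i1 (or mulh) dual
  cy1 -> i2 (ld) RAW r2
  cy2 -> i3 (and) RAW r6
  cy3 -> i4 (ld) no-port MEM/MEM
  cy4 -> i5+i6 (ld sll) dual
  cy5 -> i7+i8 (sll or) dual
  cy6 -> i9 (and) tail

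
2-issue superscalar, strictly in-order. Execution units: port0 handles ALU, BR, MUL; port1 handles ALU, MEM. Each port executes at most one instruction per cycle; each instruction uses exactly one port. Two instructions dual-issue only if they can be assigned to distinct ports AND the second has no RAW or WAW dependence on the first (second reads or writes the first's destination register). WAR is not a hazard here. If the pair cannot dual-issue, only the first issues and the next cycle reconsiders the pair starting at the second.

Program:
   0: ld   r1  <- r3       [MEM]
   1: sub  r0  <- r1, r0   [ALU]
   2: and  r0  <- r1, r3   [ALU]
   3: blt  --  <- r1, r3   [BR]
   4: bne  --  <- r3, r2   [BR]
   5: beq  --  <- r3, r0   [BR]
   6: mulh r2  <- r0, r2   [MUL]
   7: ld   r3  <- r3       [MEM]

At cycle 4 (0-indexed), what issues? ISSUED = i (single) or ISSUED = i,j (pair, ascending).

0. ld @i0  | RAW r1
1. sub @i1  | WAW r0
2. and;blt @i2+i3  | 2-wide
3. bne @i4  | no-port BR/BR
4. beq @i5  | no-port BR/MUL
5. mulh;ld @i6+i7  | 2-wide

ISSUED = 5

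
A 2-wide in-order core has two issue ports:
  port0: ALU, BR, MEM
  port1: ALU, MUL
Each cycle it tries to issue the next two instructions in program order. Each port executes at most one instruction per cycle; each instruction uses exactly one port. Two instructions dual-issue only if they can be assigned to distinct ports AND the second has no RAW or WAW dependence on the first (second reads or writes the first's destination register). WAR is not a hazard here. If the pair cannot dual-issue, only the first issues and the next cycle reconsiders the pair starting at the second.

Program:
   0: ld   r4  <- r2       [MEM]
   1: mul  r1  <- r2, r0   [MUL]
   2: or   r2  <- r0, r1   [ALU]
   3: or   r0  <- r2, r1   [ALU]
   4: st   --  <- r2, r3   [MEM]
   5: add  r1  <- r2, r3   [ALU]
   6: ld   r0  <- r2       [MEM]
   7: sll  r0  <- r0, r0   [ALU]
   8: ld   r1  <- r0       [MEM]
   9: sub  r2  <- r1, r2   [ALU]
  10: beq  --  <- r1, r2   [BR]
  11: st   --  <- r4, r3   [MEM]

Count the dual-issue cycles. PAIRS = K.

  cy0 -> i0/i1 (ld+mul) dual
  cy1 -> i2 (or) RAW r2
  cy2 -> i3/i4 (or+st) dual
  cy3 -> i5/i6 (add+ld) dual
  cy4 -> i7 (sll) RAW r0
  cy5 -> i8 (ld) RAW r1
  cy6 -> i9 (sub) RAW r2
  cy7 -> i10 (beq) no-port BR/MEM
  cy8 -> i11 (st) tail

PAIRS = 3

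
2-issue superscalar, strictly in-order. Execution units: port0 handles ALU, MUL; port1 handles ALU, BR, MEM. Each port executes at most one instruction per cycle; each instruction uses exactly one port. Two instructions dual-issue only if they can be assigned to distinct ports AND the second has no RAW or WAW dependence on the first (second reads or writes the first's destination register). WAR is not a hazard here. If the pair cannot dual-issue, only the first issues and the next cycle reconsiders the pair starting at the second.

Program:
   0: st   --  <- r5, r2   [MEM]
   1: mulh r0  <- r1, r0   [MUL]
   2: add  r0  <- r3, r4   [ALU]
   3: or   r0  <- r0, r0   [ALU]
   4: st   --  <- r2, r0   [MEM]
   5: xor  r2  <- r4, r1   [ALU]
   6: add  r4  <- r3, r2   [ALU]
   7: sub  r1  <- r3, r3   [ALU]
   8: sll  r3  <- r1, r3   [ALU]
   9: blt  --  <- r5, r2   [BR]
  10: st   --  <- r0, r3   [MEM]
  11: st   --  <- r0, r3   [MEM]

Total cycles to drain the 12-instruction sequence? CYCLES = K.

#0 head=0: st+mulh i0+i1 pair
#1 head=2: add i2 RAW+WAW r0
#2 head=3: or i3 RAW r0
#3 head=4: st+xor i4+i5 pair
#4 head=6: add+sub i6+i7 pair
#5 head=8: sll+blt i8+i9 pair
#6 head=10: st i10 no-port MEM/MEM
#7 head=11: st i11 tail

CYCLES = 8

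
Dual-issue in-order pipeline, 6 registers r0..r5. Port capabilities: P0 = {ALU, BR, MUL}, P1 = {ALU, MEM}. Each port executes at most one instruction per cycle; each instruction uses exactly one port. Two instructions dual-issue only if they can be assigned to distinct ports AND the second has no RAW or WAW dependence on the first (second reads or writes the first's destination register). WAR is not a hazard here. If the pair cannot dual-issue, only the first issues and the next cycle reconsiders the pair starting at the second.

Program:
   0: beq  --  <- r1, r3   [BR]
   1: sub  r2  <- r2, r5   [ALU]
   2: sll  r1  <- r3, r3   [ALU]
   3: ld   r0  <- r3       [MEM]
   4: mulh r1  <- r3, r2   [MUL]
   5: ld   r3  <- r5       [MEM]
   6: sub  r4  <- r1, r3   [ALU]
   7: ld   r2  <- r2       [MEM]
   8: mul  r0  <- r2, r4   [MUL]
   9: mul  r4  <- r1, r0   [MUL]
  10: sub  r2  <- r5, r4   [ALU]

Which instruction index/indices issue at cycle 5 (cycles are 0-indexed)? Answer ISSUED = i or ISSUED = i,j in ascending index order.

ISSUED = 9

0. beq.BR/sub.ALU @i0,i1  | pair
1. sll.ALU/ld.MEM @i2,i3  | pair
2. mulh.MUL/ld.MEM @i4,i5  | pair
3. sub.ALU/ld.MEM @i6,i7  | pair
4. mul.MUL @i8  | no-port MUL/MUL
5. mul.MUL @i9  | RAW r4
6. sub.ALU @i10  | tail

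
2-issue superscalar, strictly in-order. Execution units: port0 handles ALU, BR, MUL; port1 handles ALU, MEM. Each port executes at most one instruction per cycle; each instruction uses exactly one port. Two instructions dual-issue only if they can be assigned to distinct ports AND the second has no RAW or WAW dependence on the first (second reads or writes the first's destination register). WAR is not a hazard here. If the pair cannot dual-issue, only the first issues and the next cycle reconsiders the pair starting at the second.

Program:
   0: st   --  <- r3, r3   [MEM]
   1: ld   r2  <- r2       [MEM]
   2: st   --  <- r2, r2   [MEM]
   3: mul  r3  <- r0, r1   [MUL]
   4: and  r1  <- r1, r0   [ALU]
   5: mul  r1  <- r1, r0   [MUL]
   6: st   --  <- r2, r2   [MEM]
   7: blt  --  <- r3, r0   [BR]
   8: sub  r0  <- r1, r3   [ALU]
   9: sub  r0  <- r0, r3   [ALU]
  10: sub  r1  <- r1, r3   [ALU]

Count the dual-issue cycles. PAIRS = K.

c0: i0 st.MEM  no-port MEM/MEM
c1: i1 ld.MEM  no-port MEM/MEM
c2: i2+i3 st.MEM/mul.MUL  dual
c3: i4 and.ALU  RAW+WAW r1
c4: i5+i6 mul.MUL/st.MEM  dual
c5: i7+i8 blt.BR/sub.ALU  dual
c6: i9+i10 sub.ALU/sub.ALU  dual

PAIRS = 4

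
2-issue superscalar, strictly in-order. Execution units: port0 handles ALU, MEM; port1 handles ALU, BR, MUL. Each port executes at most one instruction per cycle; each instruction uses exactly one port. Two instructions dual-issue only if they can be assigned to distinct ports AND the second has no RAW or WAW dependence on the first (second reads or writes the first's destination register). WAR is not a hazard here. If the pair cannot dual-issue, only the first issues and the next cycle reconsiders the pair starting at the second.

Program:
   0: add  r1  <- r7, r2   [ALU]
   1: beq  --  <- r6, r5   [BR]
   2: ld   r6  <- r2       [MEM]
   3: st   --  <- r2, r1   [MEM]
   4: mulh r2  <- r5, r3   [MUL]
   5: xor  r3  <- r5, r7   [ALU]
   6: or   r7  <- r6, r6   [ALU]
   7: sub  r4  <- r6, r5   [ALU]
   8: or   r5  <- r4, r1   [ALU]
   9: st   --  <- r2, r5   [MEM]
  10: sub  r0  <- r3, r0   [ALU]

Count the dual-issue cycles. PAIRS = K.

PAIRS = 4

0. add;beq @i0+i1  | pair
1. ld @i2  | no-port MEM/MEM
2. st;mulh @i3+i4  | pair
3. xor;or @i5+i6  | pair
4. sub @i7  | RAW r4
5. or @i8  | RAW r5
6. st;sub @i9+i10  | pair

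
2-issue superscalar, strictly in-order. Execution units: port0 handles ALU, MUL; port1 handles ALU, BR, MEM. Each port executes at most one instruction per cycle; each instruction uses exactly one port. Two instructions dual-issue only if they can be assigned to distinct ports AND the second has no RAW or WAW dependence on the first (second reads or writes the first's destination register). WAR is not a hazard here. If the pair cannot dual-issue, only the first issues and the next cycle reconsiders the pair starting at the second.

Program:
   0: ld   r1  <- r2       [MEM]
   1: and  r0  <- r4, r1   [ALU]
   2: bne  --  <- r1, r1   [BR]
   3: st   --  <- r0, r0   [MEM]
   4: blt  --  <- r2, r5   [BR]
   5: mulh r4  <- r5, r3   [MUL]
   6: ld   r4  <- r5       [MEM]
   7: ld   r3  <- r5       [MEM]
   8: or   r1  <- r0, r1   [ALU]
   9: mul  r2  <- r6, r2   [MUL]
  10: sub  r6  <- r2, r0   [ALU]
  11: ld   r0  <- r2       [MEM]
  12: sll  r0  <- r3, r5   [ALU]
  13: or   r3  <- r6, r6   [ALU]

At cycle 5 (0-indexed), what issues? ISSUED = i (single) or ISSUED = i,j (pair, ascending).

ISSUED = 7,8

  cy0 -> i0 (ld) RAW r1
  cy1 -> i1,i2 (and;bne) 2-wide
  cy2 -> i3 (st) no-port MEM/BR
  cy3 -> i4,i5 (blt;mulh) 2-wide
  cy4 -> i6 (ld) no-port MEM/MEM
  cy5 -> i7,i8 (ld;or) 2-wide
  cy6 -> i9 (mul) RAW r2
  cy7 -> i10,i11 (sub;ld) 2-wide
  cy8 -> i12,i13 (sll;or) 2-wide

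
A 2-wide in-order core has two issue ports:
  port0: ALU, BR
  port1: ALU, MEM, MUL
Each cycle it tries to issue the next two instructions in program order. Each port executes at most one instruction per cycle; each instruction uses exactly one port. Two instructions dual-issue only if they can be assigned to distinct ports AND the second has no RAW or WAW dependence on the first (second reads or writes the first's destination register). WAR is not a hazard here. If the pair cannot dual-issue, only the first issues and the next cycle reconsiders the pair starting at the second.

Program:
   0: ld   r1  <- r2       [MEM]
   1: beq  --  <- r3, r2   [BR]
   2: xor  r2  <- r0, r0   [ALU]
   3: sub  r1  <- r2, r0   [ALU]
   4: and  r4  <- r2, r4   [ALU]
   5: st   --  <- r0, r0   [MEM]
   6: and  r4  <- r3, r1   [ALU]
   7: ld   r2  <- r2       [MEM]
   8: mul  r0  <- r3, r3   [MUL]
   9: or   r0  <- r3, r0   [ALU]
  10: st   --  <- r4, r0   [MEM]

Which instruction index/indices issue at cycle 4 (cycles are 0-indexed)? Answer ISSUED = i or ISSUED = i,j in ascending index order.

ISSUED = 7

#0 head=0: ld/beq i0&i1 pair
#1 head=2: xor i2 RAW r2
#2 head=3: sub/and i3&i4 pair
#3 head=5: st/and i5&i6 pair
#4 head=7: ld i7 no-port MEM/MUL
#5 head=8: mul i8 RAW+WAW r0
#6 head=9: or i9 RAW r0
#7 head=10: st i10 tail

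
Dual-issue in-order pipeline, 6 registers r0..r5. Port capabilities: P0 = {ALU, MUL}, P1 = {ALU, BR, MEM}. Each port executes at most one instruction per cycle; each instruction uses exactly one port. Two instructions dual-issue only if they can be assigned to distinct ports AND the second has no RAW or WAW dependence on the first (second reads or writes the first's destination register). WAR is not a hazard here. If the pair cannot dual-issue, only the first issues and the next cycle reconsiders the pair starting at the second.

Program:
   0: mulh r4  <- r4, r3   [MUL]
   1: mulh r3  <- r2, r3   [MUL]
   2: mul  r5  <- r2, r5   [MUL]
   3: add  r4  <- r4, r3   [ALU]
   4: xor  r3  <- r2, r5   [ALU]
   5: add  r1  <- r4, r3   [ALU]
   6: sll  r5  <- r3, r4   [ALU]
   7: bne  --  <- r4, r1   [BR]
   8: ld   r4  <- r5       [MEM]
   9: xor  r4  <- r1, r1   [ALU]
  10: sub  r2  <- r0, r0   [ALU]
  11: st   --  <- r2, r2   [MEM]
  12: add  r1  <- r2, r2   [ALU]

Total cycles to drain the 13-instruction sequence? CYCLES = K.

t=0 i0:mulh ; no-port MUL/MUL
t=1 i1:mulh ; no-port MUL/MUL
t=2 i2&i3:mul+add ; 2-wide
t=3 i4:xor ; RAW r3
t=4 i5&i6:add+sll ; 2-wide
t=5 i7:bne ; no-port BR/MEM
t=6 i8:ld ; WAW r4
t=7 i9&i10:xor+sub ; 2-wide
t=8 i11&i12:st+add ; 2-wide

CYCLES = 9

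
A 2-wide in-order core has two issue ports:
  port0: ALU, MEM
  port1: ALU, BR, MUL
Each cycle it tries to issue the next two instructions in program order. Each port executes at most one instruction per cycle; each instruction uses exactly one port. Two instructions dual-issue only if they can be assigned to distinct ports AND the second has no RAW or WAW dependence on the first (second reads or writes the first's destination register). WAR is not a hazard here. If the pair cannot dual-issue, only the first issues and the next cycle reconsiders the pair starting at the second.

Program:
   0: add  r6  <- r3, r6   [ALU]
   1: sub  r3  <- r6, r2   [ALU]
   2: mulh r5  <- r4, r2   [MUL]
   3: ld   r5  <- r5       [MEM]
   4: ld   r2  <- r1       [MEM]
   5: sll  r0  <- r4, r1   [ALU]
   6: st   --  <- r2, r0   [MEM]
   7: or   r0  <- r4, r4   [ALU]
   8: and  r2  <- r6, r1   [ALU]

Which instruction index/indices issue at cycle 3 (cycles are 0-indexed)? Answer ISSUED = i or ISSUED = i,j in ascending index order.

ISSUED = 4,5

[0] i0  add.ALU  -- RAW r6
[1] i1&i2  sub.ALU;mulh.MUL  -- dual
[2] i3  ld.MEM  -- no-port MEM/MEM
[3] i4&i5  ld.MEM;sll.ALU  -- dual
[4] i6&i7  st.MEM;or.ALU  -- dual
[5] i8  and.ALU  -- tail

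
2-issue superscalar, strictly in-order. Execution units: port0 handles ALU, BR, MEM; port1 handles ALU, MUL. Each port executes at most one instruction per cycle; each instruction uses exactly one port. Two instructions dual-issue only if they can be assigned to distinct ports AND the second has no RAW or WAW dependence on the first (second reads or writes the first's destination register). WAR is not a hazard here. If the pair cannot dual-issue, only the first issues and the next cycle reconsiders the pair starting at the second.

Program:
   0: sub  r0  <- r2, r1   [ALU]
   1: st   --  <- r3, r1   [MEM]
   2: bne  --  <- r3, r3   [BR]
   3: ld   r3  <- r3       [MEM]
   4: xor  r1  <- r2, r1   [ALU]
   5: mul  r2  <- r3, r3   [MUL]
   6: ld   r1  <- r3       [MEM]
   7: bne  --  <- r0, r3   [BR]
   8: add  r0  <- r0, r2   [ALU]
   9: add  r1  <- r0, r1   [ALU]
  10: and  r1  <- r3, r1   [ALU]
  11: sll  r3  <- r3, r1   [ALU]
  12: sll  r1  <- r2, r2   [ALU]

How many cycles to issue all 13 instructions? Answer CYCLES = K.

CYCLES = 8

t=0 i0&i1:sub/st ; pair
t=1 i2:bne ; no-port BR/MEM
t=2 i3&i4:ld/xor ; pair
t=3 i5&i6:mul/ld ; pair
t=4 i7&i8:bne/add ; pair
t=5 i9:add ; RAW+WAW r1
t=6 i10:and ; RAW r1
t=7 i11&i12:sll/sll ; pair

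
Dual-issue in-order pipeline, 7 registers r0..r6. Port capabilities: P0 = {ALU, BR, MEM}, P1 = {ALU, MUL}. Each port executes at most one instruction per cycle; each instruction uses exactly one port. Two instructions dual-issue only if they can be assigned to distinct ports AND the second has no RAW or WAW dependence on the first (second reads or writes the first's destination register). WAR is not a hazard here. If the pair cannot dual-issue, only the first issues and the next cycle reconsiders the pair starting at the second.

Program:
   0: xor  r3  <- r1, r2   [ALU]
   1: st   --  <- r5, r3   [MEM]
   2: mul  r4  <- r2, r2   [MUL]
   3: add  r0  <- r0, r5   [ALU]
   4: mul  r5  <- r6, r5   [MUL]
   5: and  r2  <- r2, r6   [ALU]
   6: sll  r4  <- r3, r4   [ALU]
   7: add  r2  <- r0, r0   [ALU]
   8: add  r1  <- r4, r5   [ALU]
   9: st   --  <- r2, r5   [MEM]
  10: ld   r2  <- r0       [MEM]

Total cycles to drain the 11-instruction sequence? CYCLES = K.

  cy0 -> i0 (xor) RAW r3
  cy1 -> i1&i2 (st+mul) 2-wide
  cy2 -> i3&i4 (add+mul) 2-wide
  cy3 -> i5&i6 (and+sll) 2-wide
  cy4 -> i7&i8 (add+add) 2-wide
  cy5 -> i9 (st) no-port MEM/MEM
  cy6 -> i10 (ld) tail

CYCLES = 7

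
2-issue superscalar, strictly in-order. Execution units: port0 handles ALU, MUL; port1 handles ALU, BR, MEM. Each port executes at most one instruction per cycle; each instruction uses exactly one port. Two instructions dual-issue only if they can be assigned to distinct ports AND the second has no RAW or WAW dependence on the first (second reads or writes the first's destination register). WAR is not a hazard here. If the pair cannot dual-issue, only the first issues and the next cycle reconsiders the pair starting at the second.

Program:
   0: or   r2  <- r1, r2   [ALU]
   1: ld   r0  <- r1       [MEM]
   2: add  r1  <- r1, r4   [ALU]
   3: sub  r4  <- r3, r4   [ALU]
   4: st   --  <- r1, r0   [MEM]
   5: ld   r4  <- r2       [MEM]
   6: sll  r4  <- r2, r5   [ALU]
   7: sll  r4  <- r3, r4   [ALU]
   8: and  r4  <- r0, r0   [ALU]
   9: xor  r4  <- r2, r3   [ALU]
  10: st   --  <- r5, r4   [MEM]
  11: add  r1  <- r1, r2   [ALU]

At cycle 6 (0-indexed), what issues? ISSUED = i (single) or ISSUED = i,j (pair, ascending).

ISSUED = 8

#0 head=0: or;ld i0/i1 dual
#1 head=2: add;sub i2/i3 dual
#2 head=4: st i4 no-port MEM/MEM
#3 head=5: ld i5 WAW r4
#4 head=6: sll i6 RAW+WAW r4
#5 head=7: sll i7 WAW r4
#6 head=8: and i8 WAW r4
#7 head=9: xor i9 RAW r4
#8 head=10: st;add i10/i11 dual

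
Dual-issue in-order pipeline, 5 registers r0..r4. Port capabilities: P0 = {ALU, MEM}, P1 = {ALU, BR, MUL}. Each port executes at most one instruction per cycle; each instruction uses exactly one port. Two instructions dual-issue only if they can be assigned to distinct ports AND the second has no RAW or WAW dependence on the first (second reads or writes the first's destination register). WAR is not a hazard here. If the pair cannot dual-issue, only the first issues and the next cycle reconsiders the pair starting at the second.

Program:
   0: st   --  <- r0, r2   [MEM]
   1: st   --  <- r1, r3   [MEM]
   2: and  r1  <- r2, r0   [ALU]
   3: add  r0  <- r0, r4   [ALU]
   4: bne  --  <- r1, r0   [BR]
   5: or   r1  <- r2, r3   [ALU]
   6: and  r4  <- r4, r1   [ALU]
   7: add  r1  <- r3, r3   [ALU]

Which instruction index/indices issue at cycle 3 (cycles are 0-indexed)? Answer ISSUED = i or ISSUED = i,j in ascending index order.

ISSUED = 4,5

0. st.MEM @i0  | no-port MEM/MEM
1. st.MEM and.ALU @i1&i2  | dual
2. add.ALU @i3  | RAW r0
3. bne.BR or.ALU @i4&i5  | dual
4. and.ALU add.ALU @i6&i7  | dual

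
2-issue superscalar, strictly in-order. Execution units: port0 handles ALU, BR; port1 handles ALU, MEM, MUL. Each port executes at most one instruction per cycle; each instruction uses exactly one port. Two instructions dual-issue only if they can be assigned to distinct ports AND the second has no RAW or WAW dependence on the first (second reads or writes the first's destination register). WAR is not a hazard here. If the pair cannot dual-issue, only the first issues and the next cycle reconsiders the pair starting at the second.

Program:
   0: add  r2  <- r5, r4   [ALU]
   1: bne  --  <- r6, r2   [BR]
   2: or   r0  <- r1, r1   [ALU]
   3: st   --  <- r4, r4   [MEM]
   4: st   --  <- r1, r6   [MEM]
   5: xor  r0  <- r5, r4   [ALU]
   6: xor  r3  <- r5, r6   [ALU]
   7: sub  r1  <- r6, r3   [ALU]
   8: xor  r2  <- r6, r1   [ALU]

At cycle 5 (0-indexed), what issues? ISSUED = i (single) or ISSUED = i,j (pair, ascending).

0. add @i0  | RAW r2
1. bne or @i1&i2  | dual
2. st @i3  | no-port MEM/MEM
3. st xor @i4&i5  | dual
4. xor @i6  | RAW r3
5. sub @i7  | RAW r1
6. xor @i8  | tail

ISSUED = 7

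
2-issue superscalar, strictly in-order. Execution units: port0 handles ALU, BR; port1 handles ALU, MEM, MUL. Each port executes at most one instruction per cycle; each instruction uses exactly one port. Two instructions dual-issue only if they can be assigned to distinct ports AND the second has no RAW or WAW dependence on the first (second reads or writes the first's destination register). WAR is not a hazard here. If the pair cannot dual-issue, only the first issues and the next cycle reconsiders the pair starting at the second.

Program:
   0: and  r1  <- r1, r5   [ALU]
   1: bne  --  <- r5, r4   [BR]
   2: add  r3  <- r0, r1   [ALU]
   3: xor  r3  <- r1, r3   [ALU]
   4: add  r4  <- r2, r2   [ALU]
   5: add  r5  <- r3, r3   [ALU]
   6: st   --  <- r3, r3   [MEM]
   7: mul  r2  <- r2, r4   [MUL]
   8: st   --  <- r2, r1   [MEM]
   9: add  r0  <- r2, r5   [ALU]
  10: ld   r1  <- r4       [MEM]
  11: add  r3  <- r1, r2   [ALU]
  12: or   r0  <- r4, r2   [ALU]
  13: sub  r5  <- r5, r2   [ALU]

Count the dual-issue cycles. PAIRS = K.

PAIRS = 5

t=0 i0/i1:and.ALU;bne.BR ; pair
t=1 i2:add.ALU ; RAW+WAW r3
t=2 i3/i4:xor.ALU;add.ALU ; pair
t=3 i5/i6:add.ALU;st.MEM ; pair
t=4 i7:mul.MUL ; no-port MUL/MEM
t=5 i8/i9:st.MEM;add.ALU ; pair
t=6 i10:ld.MEM ; RAW r1
t=7 i11/i12:add.ALU;or.ALU ; pair
t=8 i13:sub.ALU ; tail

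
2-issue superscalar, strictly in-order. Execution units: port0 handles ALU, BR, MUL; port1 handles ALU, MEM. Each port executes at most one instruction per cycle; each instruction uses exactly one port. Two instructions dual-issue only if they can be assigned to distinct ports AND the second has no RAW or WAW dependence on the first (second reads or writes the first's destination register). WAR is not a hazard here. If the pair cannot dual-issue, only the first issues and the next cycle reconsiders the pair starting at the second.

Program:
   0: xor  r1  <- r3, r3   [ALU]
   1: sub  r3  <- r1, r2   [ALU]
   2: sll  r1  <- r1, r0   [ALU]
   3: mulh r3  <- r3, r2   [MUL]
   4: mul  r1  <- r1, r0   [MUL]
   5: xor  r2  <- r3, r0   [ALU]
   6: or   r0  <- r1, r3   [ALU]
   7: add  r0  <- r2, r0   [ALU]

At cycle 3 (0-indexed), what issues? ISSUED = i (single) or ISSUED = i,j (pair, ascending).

ISSUED = 4,5

[0] i0  xor  -- RAW r1
[1] i1/i2  sub;sll  -- dual
[2] i3  mulh  -- no-port MUL/MUL
[3] i4/i5  mul;xor  -- dual
[4] i6  or  -- RAW+WAW r0
[5] i7  add  -- tail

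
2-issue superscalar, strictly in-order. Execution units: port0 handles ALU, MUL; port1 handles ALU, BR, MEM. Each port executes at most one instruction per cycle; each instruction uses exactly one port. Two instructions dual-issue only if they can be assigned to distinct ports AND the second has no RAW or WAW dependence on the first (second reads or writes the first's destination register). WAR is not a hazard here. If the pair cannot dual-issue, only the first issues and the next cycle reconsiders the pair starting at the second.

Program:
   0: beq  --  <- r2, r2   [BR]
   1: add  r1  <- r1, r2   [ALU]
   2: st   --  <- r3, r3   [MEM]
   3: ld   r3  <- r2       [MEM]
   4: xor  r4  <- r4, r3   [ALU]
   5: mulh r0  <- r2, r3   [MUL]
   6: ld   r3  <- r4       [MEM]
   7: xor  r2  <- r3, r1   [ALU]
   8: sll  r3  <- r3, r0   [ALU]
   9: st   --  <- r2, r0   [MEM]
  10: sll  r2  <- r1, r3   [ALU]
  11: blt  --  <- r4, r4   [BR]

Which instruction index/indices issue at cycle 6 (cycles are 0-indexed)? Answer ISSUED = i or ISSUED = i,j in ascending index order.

ISSUED = 9,10

  cy0 -> i0&i1 (beq add) dual
  cy1 -> i2 (st) no-port MEM/MEM
  cy2 -> i3 (ld) RAW r3
  cy3 -> i4&i5 (xor mulh) dual
  cy4 -> i6 (ld) RAW r3
  cy5 -> i7&i8 (xor sll) dual
  cy6 -> i9&i10 (st sll) dual
  cy7 -> i11 (blt) tail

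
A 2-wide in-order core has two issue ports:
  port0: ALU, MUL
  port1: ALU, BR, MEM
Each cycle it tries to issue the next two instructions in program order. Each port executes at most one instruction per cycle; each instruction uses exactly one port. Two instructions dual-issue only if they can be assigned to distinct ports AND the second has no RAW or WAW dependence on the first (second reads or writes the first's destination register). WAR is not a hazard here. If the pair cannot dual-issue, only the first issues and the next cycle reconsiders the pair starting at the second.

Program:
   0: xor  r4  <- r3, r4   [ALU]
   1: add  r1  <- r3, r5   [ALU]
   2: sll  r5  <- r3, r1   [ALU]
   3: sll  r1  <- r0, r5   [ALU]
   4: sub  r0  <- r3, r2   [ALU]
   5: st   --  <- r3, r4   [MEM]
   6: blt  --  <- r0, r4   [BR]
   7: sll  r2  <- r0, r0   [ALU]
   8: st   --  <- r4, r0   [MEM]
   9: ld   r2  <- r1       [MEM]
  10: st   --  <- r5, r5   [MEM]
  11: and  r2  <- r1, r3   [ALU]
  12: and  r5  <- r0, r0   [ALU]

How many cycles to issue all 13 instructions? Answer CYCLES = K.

[0] i0/i1  xor.ALU/add.ALU  -- dual
[1] i2  sll.ALU  -- RAW r5
[2] i3/i4  sll.ALU/sub.ALU  -- dual
[3] i5  st.MEM  -- no-port MEM/BR
[4] i6/i7  blt.BR/sll.ALU  -- dual
[5] i8  st.MEM  -- no-port MEM/MEM
[6] i9  ld.MEM  -- no-port MEM/MEM
[7] i10/i11  st.MEM/and.ALU  -- dual
[8] i12  and.ALU  -- tail

CYCLES = 9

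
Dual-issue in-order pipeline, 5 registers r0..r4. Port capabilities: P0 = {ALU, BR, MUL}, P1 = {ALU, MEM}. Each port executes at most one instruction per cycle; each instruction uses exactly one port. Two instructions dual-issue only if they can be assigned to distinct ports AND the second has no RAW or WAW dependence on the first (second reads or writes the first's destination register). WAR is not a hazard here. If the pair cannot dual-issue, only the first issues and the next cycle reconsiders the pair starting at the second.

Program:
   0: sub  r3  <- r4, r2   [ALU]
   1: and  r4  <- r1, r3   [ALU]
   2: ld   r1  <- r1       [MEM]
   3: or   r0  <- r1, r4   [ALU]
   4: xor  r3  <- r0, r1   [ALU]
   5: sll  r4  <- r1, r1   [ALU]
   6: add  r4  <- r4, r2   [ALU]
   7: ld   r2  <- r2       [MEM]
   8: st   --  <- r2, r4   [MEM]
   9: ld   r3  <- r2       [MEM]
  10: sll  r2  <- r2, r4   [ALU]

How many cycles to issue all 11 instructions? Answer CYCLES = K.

c0: i0 sub  RAW r3
c1: i1+i2 and;ld  2-wide
c2: i3 or  RAW r0
c3: i4+i5 xor;sll  2-wide
c4: i6+i7 add;ld  2-wide
c5: i8 st  no-port MEM/MEM
c6: i9+i10 ld;sll  2-wide

CYCLES = 7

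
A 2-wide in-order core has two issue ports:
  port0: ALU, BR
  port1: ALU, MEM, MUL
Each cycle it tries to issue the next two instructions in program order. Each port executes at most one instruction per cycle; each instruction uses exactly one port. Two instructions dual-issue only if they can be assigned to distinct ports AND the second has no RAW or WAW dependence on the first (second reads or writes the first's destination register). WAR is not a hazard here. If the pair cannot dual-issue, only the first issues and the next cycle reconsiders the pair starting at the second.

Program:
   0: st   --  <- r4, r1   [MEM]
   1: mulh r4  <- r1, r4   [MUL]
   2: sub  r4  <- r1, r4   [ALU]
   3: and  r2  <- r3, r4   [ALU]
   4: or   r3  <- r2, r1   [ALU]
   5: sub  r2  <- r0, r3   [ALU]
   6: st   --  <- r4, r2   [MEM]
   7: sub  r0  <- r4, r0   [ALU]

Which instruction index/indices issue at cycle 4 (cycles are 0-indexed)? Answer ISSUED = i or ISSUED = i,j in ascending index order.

0. st.MEM @i0  | no-port MEM/MUL
1. mulh.MUL @i1  | RAW+WAW r4
2. sub.ALU @i2  | RAW r4
3. and.ALU @i3  | RAW r2
4. or.ALU @i4  | RAW r3
5. sub.ALU @i5  | RAW r2
6. st.MEM+sub.ALU @i6,i7  | 2-wide

ISSUED = 4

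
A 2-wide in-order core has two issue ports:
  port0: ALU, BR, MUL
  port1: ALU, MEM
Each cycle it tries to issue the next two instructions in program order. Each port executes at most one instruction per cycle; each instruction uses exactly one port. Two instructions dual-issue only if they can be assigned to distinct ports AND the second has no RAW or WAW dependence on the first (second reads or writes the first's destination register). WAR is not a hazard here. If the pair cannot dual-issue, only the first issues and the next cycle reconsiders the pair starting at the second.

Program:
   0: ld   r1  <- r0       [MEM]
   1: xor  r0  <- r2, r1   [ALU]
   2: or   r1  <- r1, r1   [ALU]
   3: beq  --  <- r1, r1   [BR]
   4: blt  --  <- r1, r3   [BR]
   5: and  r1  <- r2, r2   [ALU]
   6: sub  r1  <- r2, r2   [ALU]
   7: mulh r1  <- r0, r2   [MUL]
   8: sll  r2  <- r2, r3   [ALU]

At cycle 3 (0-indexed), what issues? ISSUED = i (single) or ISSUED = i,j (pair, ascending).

ISSUED = 4,5

  cy0 -> i0 (ld.MEM) RAW r1
  cy1 -> i1,i2 (xor.ALU or.ALU) pair
  cy2 -> i3 (beq.BR) no-port BR/BR
  cy3 -> i4,i5 (blt.BR and.ALU) pair
  cy4 -> i6 (sub.ALU) WAW r1
  cy5 -> i7,i8 (mulh.MUL sll.ALU) pair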